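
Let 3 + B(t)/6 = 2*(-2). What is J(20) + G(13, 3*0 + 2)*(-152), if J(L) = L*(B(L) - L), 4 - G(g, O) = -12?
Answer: -3672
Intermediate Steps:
B(t) = -42 (B(t) = -18 + 6*(2*(-2)) = -18 + 6*(-4) = -18 - 24 = -42)
G(g, O) = 16 (G(g, O) = 4 - 1*(-12) = 4 + 12 = 16)
J(L) = L*(-42 - L)
J(20) + G(13, 3*0 + 2)*(-152) = -1*20*(42 + 20) + 16*(-152) = -1*20*62 - 2432 = -1240 - 2432 = -3672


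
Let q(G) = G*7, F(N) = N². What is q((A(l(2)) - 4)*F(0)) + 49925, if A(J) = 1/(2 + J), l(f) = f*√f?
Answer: 49925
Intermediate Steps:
l(f) = f^(3/2)
q(G) = 7*G
q((A(l(2)) - 4)*F(0)) + 49925 = 7*((1/(2 + 2^(3/2)) - 4)*0²) + 49925 = 7*((1/(2 + 2*√2) - 4)*0) + 49925 = 7*((-4 + 1/(2 + 2*√2))*0) + 49925 = 7*0 + 49925 = 0 + 49925 = 49925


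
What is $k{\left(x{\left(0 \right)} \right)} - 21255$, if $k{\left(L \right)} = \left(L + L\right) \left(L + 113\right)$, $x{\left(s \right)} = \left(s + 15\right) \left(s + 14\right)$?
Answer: $114405$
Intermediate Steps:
$x{\left(s \right)} = \left(14 + s\right) \left(15 + s\right)$ ($x{\left(s \right)} = \left(15 + s\right) \left(14 + s\right) = \left(14 + s\right) \left(15 + s\right)$)
$k{\left(L \right)} = 2 L \left(113 + L\right)$
$k{\left(x{\left(0 \right)} \right)} - 21255 = 2 \left(210 + 0^{2} + 29 \cdot 0\right) \left(113 + \left(210 + 0^{2} + 29 \cdot 0\right)\right) - 21255 = 2 \left(210 + 0 + 0\right) \left(113 + \left(210 + 0 + 0\right)\right) - 21255 = 2 \cdot 210 \left(113 + 210\right) - 21255 = 2 \cdot 210 \cdot 323 - 21255 = 135660 - 21255 = 114405$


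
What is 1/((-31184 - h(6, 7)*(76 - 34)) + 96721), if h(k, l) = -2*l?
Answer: 1/66125 ≈ 1.5123e-5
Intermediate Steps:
1/((-31184 - h(6, 7)*(76 - 34)) + 96721) = 1/((-31184 - (-2*7)*(76 - 34)) + 96721) = 1/((-31184 - (-14)*42) + 96721) = 1/((-31184 - 1*(-588)) + 96721) = 1/((-31184 + 588) + 96721) = 1/(-30596 + 96721) = 1/66125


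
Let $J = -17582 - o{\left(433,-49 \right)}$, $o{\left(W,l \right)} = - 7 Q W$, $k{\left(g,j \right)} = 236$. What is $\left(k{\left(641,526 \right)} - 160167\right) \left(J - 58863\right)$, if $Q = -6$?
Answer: $15134430461$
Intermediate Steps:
$o{\left(W,l \right)} = 42 W$ ($o{\left(W,l \right)} = \left(-7\right) \left(-6\right) W = 42 W$)
$J = -35768$ ($J = -17582 - 42 \cdot 433 = -17582 - 18186 = -35768$)
$\left(k{\left(641,526 \right)} - 160167\right) \left(J - 58863\right) = \left(236 - 160167\right) \left(-35768 - 58863\right) = \left(-159931\right) \left(-94631\right) = 15134430461$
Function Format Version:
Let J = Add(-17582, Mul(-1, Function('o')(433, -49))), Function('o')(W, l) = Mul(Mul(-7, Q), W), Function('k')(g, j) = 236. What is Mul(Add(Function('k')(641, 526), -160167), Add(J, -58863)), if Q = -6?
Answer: 15134430461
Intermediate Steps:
Function('o')(W, l) = Mul(42, W) (Function('o')(W, l) = Mul(Mul(-7, -6), W) = Mul(42, W))
J = -35768 (J = Add(-17582, Mul(-1, Mul(42, 433))) = Add(-17582, Mul(-1, 18186)) = Add(-17582, -18186) = -35768)
Mul(Add(Function('k')(641, 526), -160167), Add(J, -58863)) = Mul(Add(236, -160167), Add(-35768, -58863)) = Mul(-159931, -94631) = 15134430461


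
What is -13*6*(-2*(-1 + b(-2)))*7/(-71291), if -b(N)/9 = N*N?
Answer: 40404/71291 ≈ 0.56675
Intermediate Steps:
b(N) = -9*N² (b(N) = -9*N*N = -9*N²)
-13*6*(-2*(-1 + b(-2)))*7/(-71291) = -13*6*(-2*(-1 - 9*(-2)²))*7/(-71291) = -13*6*(-2*(-1 - 9*4))*7*(-1/71291) = -13*6*(-2*(-1 - 36))*7*(-1/71291) = -13*6*(-2*(-37))*7*(-1/71291) = -13*6*74*7*(-1/71291) = -5772*7*(-1/71291) = -13*3108*(-1/71291) = -40404*(-1/71291) = 40404/71291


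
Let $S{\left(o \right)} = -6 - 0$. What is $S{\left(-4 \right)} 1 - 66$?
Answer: $-72$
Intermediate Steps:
$S{\left(o \right)} = -6$ ($S{\left(o \right)} = -6 + 0 = -6$)
$S{\left(-4 \right)} 1 - 66 = \left(-6\right) 1 - 66 = -6 - 66 = -72$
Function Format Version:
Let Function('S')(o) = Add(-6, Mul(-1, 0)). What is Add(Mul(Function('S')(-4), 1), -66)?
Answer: -72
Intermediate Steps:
Function('S')(o) = -6 (Function('S')(o) = Add(-6, 0) = -6)
Add(Mul(Function('S')(-4), 1), -66) = Add(Mul(-6, 1), -66) = Add(-6, -66) = -72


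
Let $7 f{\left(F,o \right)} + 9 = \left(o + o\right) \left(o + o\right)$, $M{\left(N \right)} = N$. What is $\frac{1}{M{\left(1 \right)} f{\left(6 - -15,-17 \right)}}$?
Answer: $\frac{7}{1147} \approx 0.0061029$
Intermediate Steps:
$f{\left(F,o \right)} = - \frac{9}{7} + \frac{4 o^{2}}{7}$ ($f{\left(F,o \right)} = - \frac{9}{7} + \frac{\left(o + o\right) \left(o + o\right)}{7} = - \frac{9}{7} + \frac{2 o 2 o}{7} = - \frac{9}{7} + \frac{4 o^{2}}{7}$)
$\frac{1}{M{\left(1 \right)} f{\left(6 - -15,-17 \right)}} = \frac{1}{1 \left(- \frac{9}{7} + \frac{4 \left(-17\right)^{2}}{7}\right)} = \frac{1}{1 \left(- \frac{9}{7} + \frac{4}{7} \cdot 289\right)} = \frac{1}{1 \left(- \frac{9}{7} + \frac{1156}{7}\right)} = \frac{1}{1 \cdot \frac{1147}{7}} = \frac{1}{\frac{1147}{7}} = \frac{7}{1147}$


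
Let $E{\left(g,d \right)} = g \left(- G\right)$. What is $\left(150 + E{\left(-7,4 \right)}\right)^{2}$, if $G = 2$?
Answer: $26896$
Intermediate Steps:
$E{\left(g,d \right)} = - 2 g$ ($E{\left(g,d \right)} = g \left(\left(-1\right) 2\right) = g \left(-2\right) = - 2 g$)
$\left(150 + E{\left(-7,4 \right)}\right)^{2} = \left(150 - -14\right)^{2} = \left(150 + 14\right)^{2} = 164^{2} = 26896$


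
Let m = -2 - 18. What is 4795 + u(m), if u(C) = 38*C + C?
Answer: 4015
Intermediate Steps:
m = -20
u(C) = 39*C
4795 + u(m) = 4795 + 39*(-20) = 4795 - 780 = 4015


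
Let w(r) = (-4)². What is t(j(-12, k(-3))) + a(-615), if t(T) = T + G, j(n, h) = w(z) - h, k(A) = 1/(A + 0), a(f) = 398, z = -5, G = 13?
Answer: 1282/3 ≈ 427.33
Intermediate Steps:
w(r) = 16
k(A) = 1/A
j(n, h) = 16 - h
t(T) = 13 + T (t(T) = T + 13 = 13 + T)
t(j(-12, k(-3))) + a(-615) = (13 + (16 - 1/(-3))) + 398 = (13 + (16 - 1*(-⅓))) + 398 = (13 + (16 + ⅓)) + 398 = (13 + 49/3) + 398 = 88/3 + 398 = 1282/3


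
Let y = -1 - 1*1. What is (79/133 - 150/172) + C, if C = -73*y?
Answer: 1666767/11438 ≈ 145.72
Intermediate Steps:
y = -2 (y = -1 - 1 = -2)
C = 146 (C = -73*(-2) = 146)
(79/133 - 150/172) + C = (79/133 - 150/172) + 146 = (79*(1/133) - 150*1/172) + 146 = (79/133 - 75/86) + 146 = -3181/11438 + 146 = 1666767/11438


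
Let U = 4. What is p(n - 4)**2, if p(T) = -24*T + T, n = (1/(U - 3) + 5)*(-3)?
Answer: 256036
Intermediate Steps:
n = -18 (n = (1/(4 - 3) + 5)*(-3) = (1/1 + 5)*(-3) = (1 + 5)*(-3) = 6*(-3) = -18)
p(T) = -23*T
p(n - 4)**2 = (-23*(-18 - 4))**2 = (-23*(-22))**2 = 506**2 = 256036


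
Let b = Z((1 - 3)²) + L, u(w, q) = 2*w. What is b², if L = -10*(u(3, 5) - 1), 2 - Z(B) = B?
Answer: 2704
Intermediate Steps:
Z(B) = 2 - B
L = -50 (L = -10*(2*3 - 1) = -10*(6 - 1) = -10*5 = -50)
b = -52 (b = (2 - (1 - 3)²) - 50 = (2 - 1*(-2)²) - 50 = (2 - 1*4) - 50 = (2 - 4) - 50 = -2 - 50 = -52)
b² = (-52)² = 2704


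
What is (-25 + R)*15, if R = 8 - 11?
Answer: -420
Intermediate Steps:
R = -3
(-25 + R)*15 = (-25 - 3)*15 = -28*15 = -420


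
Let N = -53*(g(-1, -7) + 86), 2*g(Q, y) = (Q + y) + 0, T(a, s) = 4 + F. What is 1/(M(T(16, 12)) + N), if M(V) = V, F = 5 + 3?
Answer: -1/4334 ≈ -0.00023073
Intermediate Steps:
F = 8
T(a, s) = 12 (T(a, s) = 4 + 8 = 12)
g(Q, y) = Q/2 + y/2 (g(Q, y) = ((Q + y) + 0)/2 = (Q + y)/2 = Q/2 + y/2)
N = -4346 (N = -53*(((1/2)*(-1) + (1/2)*(-7)) + 86) = -53*((-1/2 - 7/2) + 86) = -53*(-4 + 86) = -53*82 = -4346)
1/(M(T(16, 12)) + N) = 1/(12 - 4346) = 1/(-4334) = -1/4334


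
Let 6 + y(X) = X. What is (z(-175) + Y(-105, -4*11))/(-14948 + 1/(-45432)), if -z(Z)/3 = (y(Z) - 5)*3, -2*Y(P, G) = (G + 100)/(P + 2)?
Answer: -7834748400/69949106311 ≈ -0.11201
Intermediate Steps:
Y(P, G) = -(100 + G)/(2*(2 + P)) (Y(P, G) = -(G + 100)/(2*(P + 2)) = -(100 + G)/(2*(2 + P)))
y(X) = -6 + X
z(Z) = 99 - 9*Z (z(Z) = -3*((-6 + Z) - 5)*3 = -3*(-11 + Z)*3 = -3*(-33 + 3*Z) = 99 - 9*Z)
(z(-175) + Y(-105, -4*11))/(-14948 + 1/(-45432)) = ((99 - 9*(-175)) + (-100 - (-4)*11)/(2*(2 - 105)))/(-14948 + 1/(-45432)) = ((99 + 1575) + (½)*(-100 - 1*(-44))/(-103))/(-14948 - 1/45432) = (1674 + (½)*(-1/103)*(-100 + 44))/(-679117537/45432) = (1674 + (½)*(-1/103)*(-56))*(-45432/679117537) = (1674 + 28/103)*(-45432/679117537) = (172450/103)*(-45432/679117537) = -7834748400/69949106311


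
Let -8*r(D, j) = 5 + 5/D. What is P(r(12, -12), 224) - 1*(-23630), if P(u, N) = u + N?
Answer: 2289919/96 ≈ 23853.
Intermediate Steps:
r(D, j) = -5/8 - 5/(8*D) (r(D, j) = -(5 + 5/D)/8 = -5/8 - 5/(8*D))
P(u, N) = N + u
P(r(12, -12), 224) - 1*(-23630) = (224 + (5/8)*(-1 - 1*12)/12) - 1*(-23630) = (224 + (5/8)*(1/12)*(-1 - 12)) + 23630 = (224 + (5/8)*(1/12)*(-13)) + 23630 = (224 - 65/96) + 23630 = 21439/96 + 23630 = 2289919/96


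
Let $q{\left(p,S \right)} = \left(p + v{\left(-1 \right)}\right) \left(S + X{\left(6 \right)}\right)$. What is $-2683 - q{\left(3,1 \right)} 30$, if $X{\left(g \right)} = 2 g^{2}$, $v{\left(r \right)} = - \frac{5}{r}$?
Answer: $-20203$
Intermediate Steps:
$q{\left(p,S \right)} = \left(5 + p\right) \left(72 + S\right)$ ($q{\left(p,S \right)} = \left(p - \frac{5}{-1}\right) \left(S + 2 \cdot 6^{2}\right) = \left(p - -5\right) \left(S + 2 \cdot 36\right) = \left(p + 5\right) \left(S + 72\right) = \left(5 + p\right) \left(72 + S\right)$)
$-2683 - q{\left(3,1 \right)} 30 = -2683 - \left(360 + 5 \cdot 1 + 72 \cdot 3 + 1 \cdot 3\right) 30 = -2683 - \left(360 + 5 + 216 + 3\right) 30 = -2683 - 584 \cdot 30 = -2683 - 17520 = -20203$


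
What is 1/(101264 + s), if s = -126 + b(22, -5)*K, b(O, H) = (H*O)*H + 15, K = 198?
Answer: 1/213008 ≈ 4.6947e-6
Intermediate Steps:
b(O, H) = 15 + O*H**2 (b(O, H) = O*H**2 + 15 = 15 + O*H**2)
s = 111744 (s = -126 + (15 + 22*(-5)**2)*198 = -126 + (15 + 22*25)*198 = -126 + (15 + 550)*198 = -126 + 565*198 = -126 + 111870 = 111744)
1/(101264 + s) = 1/(101264 + 111744) = 1/213008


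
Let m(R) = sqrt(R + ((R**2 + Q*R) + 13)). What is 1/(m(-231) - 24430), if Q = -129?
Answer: -12215/298370979 - sqrt(82942)/596741958 ≈ -4.1422e-5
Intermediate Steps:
m(R) = sqrt(13 + R**2 - 128*R) (m(R) = sqrt(R + ((R**2 - 129*R) + 13)) = sqrt(R + (13 + R**2 - 129*R)) = sqrt(13 + R**2 - 128*R))
1/(m(-231) - 24430) = 1/(sqrt(13 + (-231)**2 - 128*(-231)) - 24430) = 1/(sqrt(13 + 53361 + 29568) - 24430) = 1/(sqrt(82942) - 24430) = 1/(-24430 + sqrt(82942))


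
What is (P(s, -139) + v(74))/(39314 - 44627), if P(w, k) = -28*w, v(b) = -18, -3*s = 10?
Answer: -226/15939 ≈ -0.014179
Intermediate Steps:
s = -10/3 (s = -⅓*10 = -10/3 ≈ -3.3333)
(P(s, -139) + v(74))/(39314 - 44627) = (-28*(-10/3) - 18)/(39314 - 44627) = (280/3 - 18)/(-5313) = (226/3)*(-1/5313) = -226/15939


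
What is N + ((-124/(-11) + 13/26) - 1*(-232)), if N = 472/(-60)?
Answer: 77849/330 ≈ 235.91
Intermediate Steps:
N = -118/15 (N = 472*(-1/60) = -118/15 ≈ -7.8667)
N + ((-124/(-11) + 13/26) - 1*(-232)) = -118/15 + ((-124/(-11) + 13/26) - 1*(-232)) = -118/15 + ((-124*(-1/11) + 13*(1/26)) + 232) = -118/15 + ((124/11 + 1/2) + 232) = -118/15 + (259/22 + 232) = -118/15 + 5363/22 = 77849/330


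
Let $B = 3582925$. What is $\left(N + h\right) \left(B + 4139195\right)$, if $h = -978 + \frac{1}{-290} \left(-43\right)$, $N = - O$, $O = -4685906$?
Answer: $36177577352364$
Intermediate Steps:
$N = 4685906$ ($N = \left(-1\right) \left(-4685906\right) = 4685906$)
$h = - \frac{283577}{290}$ ($h = -978 - - \frac{43}{290} = -978 + \frac{43}{290} = - \frac{283577}{290} \approx -977.85$)
$\left(N + h\right) \left(B + 4139195\right) = \left(4685906 - \frac{283577}{290}\right) \left(3582925 + 4139195\right) = \frac{1358629163}{290} \cdot 7722120 = 36177577352364$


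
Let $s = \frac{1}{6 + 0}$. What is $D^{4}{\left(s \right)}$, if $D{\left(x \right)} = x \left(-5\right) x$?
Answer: $\frac{625}{1679616} \approx 0.00037211$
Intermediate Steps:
$s = \frac{1}{6} \approx 0.16667$
$D{\left(x \right)} = - 5 x^{2}$ ($D{\left(x \right)} = - 5 x x = - 5 x^{2}$)
$D^{4}{\left(s \right)} = \left(- \frac{5}{36}\right)^{4} = \frac{625}{1679616}$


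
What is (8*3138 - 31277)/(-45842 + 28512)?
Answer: 6173/17330 ≈ 0.35620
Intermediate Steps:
(8*3138 - 31277)/(-45842 + 28512) = (25104 - 31277)/(-17330) = -6173*(-1/17330) = 6173/17330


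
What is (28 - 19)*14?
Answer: 126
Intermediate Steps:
(28 - 19)*14 = 9*14 = 126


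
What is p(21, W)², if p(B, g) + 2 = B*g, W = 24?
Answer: 252004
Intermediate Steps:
p(B, g) = -2 + B*g
p(21, W)² = (-2 + 21*24)² = (-2 + 504)² = 502² = 252004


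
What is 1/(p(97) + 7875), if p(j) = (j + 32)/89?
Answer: 89/701004 ≈ 0.00012696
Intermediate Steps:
p(j) = 32/89 + j/89 (p(j) = (32 + j)*(1/89) = 32/89 + j/89)
1/(p(97) + 7875) = 1/((32/89 + (1/89)*97) + 7875) = 1/((32/89 + 97/89) + 7875) = 1/(129/89 + 7875) = 1/(701004/89) = 89/701004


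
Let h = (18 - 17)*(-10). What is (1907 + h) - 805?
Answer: 1092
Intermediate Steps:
h = -10 (h = 1*(-10) = -10)
(1907 + h) - 805 = (1907 - 10) - 805 = 1897 - 805 = 1092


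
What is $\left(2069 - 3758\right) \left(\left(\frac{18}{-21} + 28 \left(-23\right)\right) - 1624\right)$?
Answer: $\frac{26824698}{7} \approx 3.8321 \cdot 10^{6}$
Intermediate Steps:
$\left(2069 - 3758\right) \left(\left(\frac{18}{-21} + 28 \left(-23\right)\right) - 1624\right) = - 1689 \left(\left(18 \left(- \frac{1}{21}\right) - 644\right) - 1624\right) = - 1689 \left(\left(- \frac{6}{7} - 644\right) - 1624\right) = - 1689 \left(- \frac{4514}{7} - 1624\right) = \left(-1689\right) \left(- \frac{15882}{7}\right) = \frac{26824698}{7}$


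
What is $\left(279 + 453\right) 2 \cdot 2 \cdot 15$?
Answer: $43920$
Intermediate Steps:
$\left(279 + 453\right) 2 \cdot 2 \cdot 15 = 732 \cdot 4 \cdot 15 = 732 \cdot 60 = 43920$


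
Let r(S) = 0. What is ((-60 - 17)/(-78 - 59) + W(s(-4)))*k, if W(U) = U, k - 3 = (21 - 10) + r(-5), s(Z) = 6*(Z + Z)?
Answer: -90986/137 ≈ -664.13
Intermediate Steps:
s(Z) = 12*Z (s(Z) = 6*(2*Z) = 12*Z)
k = 14 (k = 3 + ((21 - 10) + 0) = 3 + (11 + 0) = 3 + 11 = 14)
((-60 - 17)/(-78 - 59) + W(s(-4)))*k = ((-60 - 17)/(-78 - 59) + 12*(-4))*14 = (-77/(-137) - 48)*14 = (-77*(-1/137) - 48)*14 = (77/137 - 48)*14 = -6499/137*14 = -90986/137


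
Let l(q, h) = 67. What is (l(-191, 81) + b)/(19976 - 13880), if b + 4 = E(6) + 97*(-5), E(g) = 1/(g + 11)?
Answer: -2391/34544 ≈ -0.069216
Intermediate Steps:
E(g) = 1/(11 + g)
b = -8312/17 (b = -4 + (1/(11 + 6) + 97*(-5)) = -4 + (1/17 - 485) = -4 - 8244/17 = -8312/17 ≈ -488.94)
(l(-191, 81) + b)/(19976 - 13880) = (67 - 8312/17)/(19976 - 13880) = -7173/17/6096 = -7173/17*1/6096 = -2391/34544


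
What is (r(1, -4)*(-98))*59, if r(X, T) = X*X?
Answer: -5782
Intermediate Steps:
r(X, T) = X**2
(r(1, -4)*(-98))*59 = (1**2*(-98))*59 = (1*(-98))*59 = -98*59 = -5782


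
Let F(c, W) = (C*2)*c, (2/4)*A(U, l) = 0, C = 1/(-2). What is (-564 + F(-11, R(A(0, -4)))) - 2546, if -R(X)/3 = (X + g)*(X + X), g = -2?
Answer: -3099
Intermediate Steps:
C = -1/2 ≈ -0.50000
A(U, l) = 0 (A(U, l) = 2*0 = 0)
R(X) = -6*X*(-2 + X) (R(X) = -3*(X - 2)*(X + X) = -3*(-2 + X)*2*X = -6*X*(-2 + X))
F(c, W) = -c (F(c, W) = (-1/2*2)*c = -c)
(-564 + F(-11, R(A(0, -4)))) - 2546 = (-564 - 1*(-11)) - 2546 = (-564 + 11) - 2546 = -553 - 2546 = -3099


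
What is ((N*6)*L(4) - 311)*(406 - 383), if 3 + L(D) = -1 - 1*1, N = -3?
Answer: -5083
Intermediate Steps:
L(D) = -5 (L(D) = -3 + (-1 - 1*1) = -3 + (-1 - 1) = -3 - 2 = -5)
((N*6)*L(4) - 311)*(406 - 383) = (-3*6*(-5) - 311)*(406 - 383) = (-18*(-5) - 311)*23 = (90 - 311)*23 = -221*23 = -5083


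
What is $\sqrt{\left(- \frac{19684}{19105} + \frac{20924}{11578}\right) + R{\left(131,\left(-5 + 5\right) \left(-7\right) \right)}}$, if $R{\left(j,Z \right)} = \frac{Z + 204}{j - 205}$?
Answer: $\frac{2 i \sqrt{8288486871065525495}}{4092157265} \approx 1.4071 i$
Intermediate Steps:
$R{\left(j,Z \right)} = \frac{204 + Z}{-205 + j}$
$\sqrt{\left(- \frac{19684}{19105} + \frac{20924}{11578}\right) + R{\left(131,\left(-5 + 5\right) \left(-7\right) \right)}} = \sqrt{\left(- \frac{19684}{19105} + \frac{20924}{11578}\right) + \frac{204 + \left(-5 + 5\right) \left(-7\right)}{-205 + 131}} = \sqrt{\left(\left(-19684\right) \frac{1}{19105} + 20924 \cdot \frac{1}{11578}\right) + \frac{204 + 0 \left(-7\right)}{-74}} = \sqrt{\left(- \frac{19684}{19105} + \frac{10462}{5789}\right) - \frac{204 + 0}{74}} = \sqrt{\frac{85925834}{110598845} - \frac{102}{37}} = \sqrt{- \frac{8101826332}{4092157265}} = \frac{2 i \sqrt{8288486871065525495}}{4092157265}$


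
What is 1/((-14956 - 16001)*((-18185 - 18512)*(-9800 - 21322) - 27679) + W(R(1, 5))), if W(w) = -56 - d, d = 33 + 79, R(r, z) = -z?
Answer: -1/35354638581903 ≈ -2.8285e-14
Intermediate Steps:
d = 112
W(w) = -168 (W(w) = -56 - 1*112 = -56 - 112 = -168)
1/((-14956 - 16001)*((-18185 - 18512)*(-9800 - 21322) - 27679) + W(R(1, 5))) = 1/((-14956 - 16001)*((-18185 - 18512)*(-9800 - 21322) - 27679) - 168) = 1/(-30957*(-36697*(-31122) - 27679) - 168) = 1/(-30957*(1142084034 - 27679) - 168) = 1/(-30957*1142056355 - 168) = 1/(-35354638581735 - 168) = 1/(-35354638581903) = -1/35354638581903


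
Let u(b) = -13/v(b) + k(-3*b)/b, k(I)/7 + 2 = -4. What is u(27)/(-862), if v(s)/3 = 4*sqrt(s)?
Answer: 7/3879 + 13*sqrt(3)/93096 ≈ 0.0020465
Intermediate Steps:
k(I) = -42 (k(I) = -14 + 7*(-4) = -14 - 28 = -42)
v(s) = 12*sqrt(s) (v(s) = 3*(4*sqrt(s)) = 12*sqrt(s))
u(b) = -42/b - 13/(12*sqrt(b)) (u(b) = -13*1/(12*sqrt(b)) - 42/b = -13/(12*sqrt(b)) - 42/b = -42/b - 13/(12*sqrt(b)))
u(27)/(-862) = (-42/27 - 13*sqrt(3)/108)/(-862) = (-42*1/27 - 13*sqrt(3)/108)*(-1/862) = (-14/9 - 13*sqrt(3)/108)*(-1/862) = 7/3879 + 13*sqrt(3)/93096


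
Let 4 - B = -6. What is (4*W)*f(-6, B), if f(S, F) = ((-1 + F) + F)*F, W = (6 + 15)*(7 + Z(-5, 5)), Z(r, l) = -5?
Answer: 31920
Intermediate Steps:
B = 10 (B = 4 - 1*(-6) = 4 + 6 = 10)
W = 42 (W = (6 + 15)*(7 - 5) = 21*2 = 42)
f(S, F) = F*(-1 + 2*F) (f(S, F) = (-1 + 2*F)*F = F*(-1 + 2*F))
(4*W)*f(-6, B) = (4*42)*(10*(-1 + 2*10)) = 168*(10*(-1 + 20)) = 168*(10*19) = 168*190 = 31920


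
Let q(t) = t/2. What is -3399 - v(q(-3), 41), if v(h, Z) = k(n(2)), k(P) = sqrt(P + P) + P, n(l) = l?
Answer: -3403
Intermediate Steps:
q(t) = t/2 (q(t) = t*(1/2) = t/2)
k(P) = P + sqrt(2)*sqrt(P) (k(P) = sqrt(2*P) + P = sqrt(2)*sqrt(P) + P = P + sqrt(2)*sqrt(P))
v(h, Z) = 4 (v(h, Z) = 2 + sqrt(2)*sqrt(2) = 2 + 2 = 4)
-3399 - v(q(-3), 41) = -3399 - 1*4 = -3399 - 4 = -3403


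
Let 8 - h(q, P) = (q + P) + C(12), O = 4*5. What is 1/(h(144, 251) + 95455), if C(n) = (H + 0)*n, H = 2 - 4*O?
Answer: 1/96004 ≈ 1.0416e-5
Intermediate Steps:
O = 20
H = -78 (H = 2 - 4*20 = 2 - 80 = -78)
C(n) = -78*n (C(n) = (-78 + 0)*n = -78*n)
h(q, P) = 944 - P - q (h(q, P) = 8 - ((q + P) - 78*12) = 8 - ((P + q) - 936) = 8 - (-936 + P + q) = 8 + (936 - P - q) = 944 - P - q)
1/(h(144, 251) + 95455) = 1/((944 - 1*251 - 1*144) + 95455) = 1/((944 - 251 - 144) + 95455) = 1/(549 + 95455) = 1/96004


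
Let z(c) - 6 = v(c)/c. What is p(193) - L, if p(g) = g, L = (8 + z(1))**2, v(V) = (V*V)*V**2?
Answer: -32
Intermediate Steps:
v(V) = V**4 (v(V) = V**2*V**2 = V**4)
z(c) = 6 + c**3 (z(c) = 6 + c**4/c = 6 + c**3)
L = 225 (L = (8 + (6 + 1**3))**2 = (8 + (6 + 1))**2 = (8 + 7)**2 = 15**2 = 225)
p(193) - L = 193 - 1*225 = 193 - 225 = -32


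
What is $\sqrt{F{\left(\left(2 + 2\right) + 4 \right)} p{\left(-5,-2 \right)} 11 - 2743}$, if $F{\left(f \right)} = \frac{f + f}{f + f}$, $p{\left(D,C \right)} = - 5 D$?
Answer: $2 i \sqrt{617} \approx 49.679 i$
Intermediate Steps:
$F{\left(f \right)} = 1$ ($F{\left(f \right)} = \frac{2 f}{2 f} = 2 f \frac{1}{2 f} = 1$)
$\sqrt{F{\left(\left(2 + 2\right) + 4 \right)} p{\left(-5,-2 \right)} 11 - 2743} = \sqrt{1 \left(\left(-5\right) \left(-5\right)\right) 11 - 2743} = \sqrt{1 \cdot 25 \cdot 11 - 2743} = \sqrt{25 \cdot 11 - 2743} = \sqrt{275 - 2743} = \sqrt{-2468} = 2 i \sqrt{617}$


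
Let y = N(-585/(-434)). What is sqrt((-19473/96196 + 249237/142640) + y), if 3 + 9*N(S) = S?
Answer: sqrt(424305980436100556729355)/558289358340 ≈ 1.1668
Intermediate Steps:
N(S) = -1/3 + S/9
y = -239/1302 (y = -1/3 + (-585/(-434))/9 = -1/3 + (-585*(-1/434))/9 = -1/3 + (1/9)*(585/434) = -1/3 + 65/434 = -239/1302 ≈ -0.18356)
sqrt((-19473/96196 + 249237/142640) + y) = sqrt((-19473/96196 + 249237/142640) - 239/1302) = sqrt(5299493433/3430349360 - 239/1302) = sqrt(3040043476363/2233157433360) = sqrt(424305980436100556729355)/558289358340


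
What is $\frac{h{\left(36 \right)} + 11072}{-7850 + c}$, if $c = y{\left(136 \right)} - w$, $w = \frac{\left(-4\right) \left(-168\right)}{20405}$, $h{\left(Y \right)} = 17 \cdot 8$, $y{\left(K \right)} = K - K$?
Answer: $- \frac{16335660}{11441423} \approx -1.4278$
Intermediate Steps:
$y{\left(K \right)} = 0$
$h{\left(Y \right)} = 136$
$w = \frac{96}{2915}$ ($w = 672 \cdot \frac{1}{20405} = \frac{96}{2915} \approx 0.032933$)
$c = - \frac{96}{2915}$ ($c = 0 - \frac{96}{2915} = - \frac{96}{2915} \approx -0.032933$)
$\frac{h{\left(36 \right)} + 11072}{-7850 + c} = \frac{136 + 11072}{-7850 - \frac{96}{2915}} = \frac{11208}{- \frac{22882846}{2915}} = 11208 \left(- \frac{2915}{22882846}\right) = - \frac{16335660}{11441423}$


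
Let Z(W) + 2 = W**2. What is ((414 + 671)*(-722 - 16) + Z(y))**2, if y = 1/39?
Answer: 1483312979260583641/2313441 ≈ 6.4117e+11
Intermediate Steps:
y = 1/39 ≈ 0.025641
Z(W) = -2 + W**2
((414 + 671)*(-722 - 16) + Z(y))**2 = ((414 + 671)*(-722 - 16) + (-2 + (1/39)**2))**2 = (1085*(-738) + (-2 + 1/1521))**2 = (-800730 - 3041/1521)**2 = (-1217913371/1521)**2 = 1483312979260583641/2313441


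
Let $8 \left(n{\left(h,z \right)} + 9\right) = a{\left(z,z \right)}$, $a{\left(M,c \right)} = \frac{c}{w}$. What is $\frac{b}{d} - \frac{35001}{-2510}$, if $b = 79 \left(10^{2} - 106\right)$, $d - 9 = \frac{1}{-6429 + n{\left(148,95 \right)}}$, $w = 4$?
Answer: $- \frac{180126602283}{4651675070} \approx -38.723$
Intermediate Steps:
$a{\left(M,c \right)} = \frac{c}{4}$
$n{\left(h,z \right)} = -9 + \frac{z}{32}$ ($n{\left(h,z \right)} = -9 + \frac{\frac{1}{4} z}{8} = -9 + \frac{z}{32}$)
$d = \frac{1853257}{205921}$ ($d = 9 + \frac{1}{-6429 + \left(-9 + \frac{1}{32} \cdot 95\right)} = 9 + \frac{1}{-6429 + \left(-9 + \frac{95}{32}\right)} = 9 + \frac{1}{-6429 - \frac{193}{32}} = 9 + \frac{1}{- \frac{205921}{32}} = 9 - \frac{32}{205921} = \frac{1853257}{205921} \approx 8.9998$)
$b = -474$ ($b = 79 \left(100 - 106\right) = 79 \left(-6\right) = -474$)
$\frac{b}{d} - \frac{35001}{-2510} = - \frac{474}{\frac{1853257}{205921}} - \frac{35001}{-2510} = \left(-474\right) \frac{205921}{1853257} - - \frac{35001}{2510} = - \frac{97606554}{1853257} + \frac{35001}{2510} = - \frac{180126602283}{4651675070}$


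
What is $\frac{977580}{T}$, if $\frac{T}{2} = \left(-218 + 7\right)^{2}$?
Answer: $\frac{488790}{44521} \approx 10.979$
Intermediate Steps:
$T = 89042$ ($T = 2 \left(-218 + 7\right)^{2} = 2 \left(-211\right)^{2} = 2 \cdot 44521 = 89042$)
$\frac{977580}{T} = \frac{977580}{89042} = 977580 \cdot \frac{1}{89042} = \frac{488790}{44521}$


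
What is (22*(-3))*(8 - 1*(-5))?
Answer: -858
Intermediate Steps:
(22*(-3))*(8 - 1*(-5)) = -66*(8 + 5) = -66*13 = -858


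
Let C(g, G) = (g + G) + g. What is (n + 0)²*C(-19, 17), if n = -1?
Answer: -21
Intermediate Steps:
C(g, G) = G + 2*g (C(g, G) = (G + g) + g = G + 2*g)
(n + 0)²*C(-19, 17) = (-1 + 0)²*(17 + 2*(-19)) = (-1)²*(17 - 38) = 1*(-21) = -21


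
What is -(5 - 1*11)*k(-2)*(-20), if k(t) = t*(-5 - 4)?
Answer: -2160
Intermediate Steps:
k(t) = -9*t (k(t) = t*(-9) = -9*t)
-(5 - 1*11)*k(-2)*(-20) = -(5 - 1*11)*(-9*(-2))*(-20) = -(5 - 11)*18*(-20) = -(-6*18)*(-20) = -(-108)*(-20) = -1*2160 = -2160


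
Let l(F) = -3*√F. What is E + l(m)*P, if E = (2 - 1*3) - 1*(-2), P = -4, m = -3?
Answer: 1 + 12*I*√3 ≈ 1.0 + 20.785*I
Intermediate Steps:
E = 1 (E = (2 - 3) + 2 = -1 + 2 = 1)
E + l(m)*P = 1 - 3*I*√3*(-4) = 1 + 12*I*√3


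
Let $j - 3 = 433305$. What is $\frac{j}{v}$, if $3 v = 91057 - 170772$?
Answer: $- \frac{1299924}{79715} \approx -16.307$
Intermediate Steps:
$j = 433308$ ($j = 3 + 433305 = 433308$)
$v = - \frac{79715}{3}$ ($v = \frac{91057 - 170772}{3} = \frac{1}{3} \left(-79715\right) = - \frac{79715}{3} \approx -26572.0$)
$\frac{j}{v} = \frac{433308}{- \frac{79715}{3}} = 433308 \left(- \frac{3}{79715}\right) = - \frac{1299924}{79715}$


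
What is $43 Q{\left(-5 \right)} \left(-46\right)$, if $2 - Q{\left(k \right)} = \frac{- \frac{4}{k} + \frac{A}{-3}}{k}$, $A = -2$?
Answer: $- \frac{340216}{75} \approx -4536.2$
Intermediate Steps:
$Q{\left(k \right)} = 2 - \frac{\frac{2}{3} - \frac{4}{k}}{k}$ ($Q{\left(k \right)} = 2 - \frac{- \frac{4}{k} - \frac{2}{-3}}{k} = 2 - \frac{- \frac{4}{k} - - \frac{2}{3}}{k} = 2 - \frac{- \frac{4}{k} + \frac{2}{3}}{k} = 2 - \frac{\frac{2}{3} - \frac{4}{k}}{k}$)
$43 Q{\left(-5 \right)} \left(-46\right) = 43 \left(2 + \frac{4}{25} - \frac{2}{3 \left(-5\right)}\right) \left(-46\right) = 43 \left(2 + 4 \cdot \frac{1}{25} - - \frac{2}{15}\right) \left(-46\right) = 43 \left(2 + \frac{4}{25} + \frac{2}{15}\right) \left(-46\right) = 43 \cdot \frac{172}{75} \left(-46\right) = \frac{7396}{75} \left(-46\right) = - \frac{340216}{75}$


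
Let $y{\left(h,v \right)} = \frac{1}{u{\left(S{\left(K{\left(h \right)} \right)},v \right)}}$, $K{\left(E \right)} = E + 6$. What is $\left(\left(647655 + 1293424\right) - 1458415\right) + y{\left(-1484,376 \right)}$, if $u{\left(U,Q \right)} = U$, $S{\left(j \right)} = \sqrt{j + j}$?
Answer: $482664 - \frac{i \sqrt{739}}{1478} \approx 4.8266 \cdot 10^{5} - 0.018393 i$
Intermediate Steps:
$K{\left(E \right)} = 6 + E$
$S{\left(j \right)} = \sqrt{2} \sqrt{j}$ ($S{\left(j \right)} = \sqrt{2 j} = \sqrt{2} \sqrt{j}$)
$y{\left(h,v \right)} = \frac{\sqrt{2}}{2 \sqrt{6 + h}}$ ($y{\left(h,v \right)} = \frac{1}{\sqrt{2} \sqrt{6 + h}} = \frac{\sqrt{2}}{2 \sqrt{6 + h}}$)
$\left(\left(647655 + 1293424\right) - 1458415\right) + y{\left(-1484,376 \right)} = \left(\left(647655 + 1293424\right) - 1458415\right) + \frac{\sqrt{2}}{2 \sqrt{6 - 1484}} = \left(1941079 - 1458415\right) + \frac{\sqrt{2}}{2 i \sqrt{1478}} = 482664 + \frac{\sqrt{2} \left(- \frac{i \sqrt{1478}}{1478}\right)}{2} = 482664 - \frac{i \sqrt{739}}{1478}$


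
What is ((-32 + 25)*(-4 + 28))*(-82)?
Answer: 13776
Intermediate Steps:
((-32 + 25)*(-4 + 28))*(-82) = -7*24*(-82) = -168*(-82) = 13776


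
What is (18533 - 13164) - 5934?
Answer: -565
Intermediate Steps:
(18533 - 13164) - 5934 = 5369 - 5934 = -565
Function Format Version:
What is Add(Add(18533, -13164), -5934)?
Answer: -565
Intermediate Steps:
Add(Add(18533, -13164), -5934) = Add(5369, -5934) = -565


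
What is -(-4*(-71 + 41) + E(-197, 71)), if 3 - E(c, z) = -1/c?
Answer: -24230/197 ≈ -122.99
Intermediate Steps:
E(c, z) = 3 + 1/c (E(c, z) = 3 - (-1)/c = 3 + 1/c)
-(-4*(-71 + 41) + E(-197, 71)) = -(-4*(-71 + 41) + (3 + 1/(-197))) = -(-4*(-30) + (3 - 1/197)) = -(120 + 590/197) = -1*24230/197 = -24230/197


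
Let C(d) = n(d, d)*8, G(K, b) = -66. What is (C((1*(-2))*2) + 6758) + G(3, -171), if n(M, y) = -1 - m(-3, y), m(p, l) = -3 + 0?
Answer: 6708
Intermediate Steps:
m(p, l) = -3
n(M, y) = 2 (n(M, y) = -1 - 1*(-3) = -1 + 3 = 2)
C(d) = 16 (C(d) = 2*8 = 16)
(C((1*(-2))*2) + 6758) + G(3, -171) = (16 + 6758) - 66 = 6774 - 66 = 6708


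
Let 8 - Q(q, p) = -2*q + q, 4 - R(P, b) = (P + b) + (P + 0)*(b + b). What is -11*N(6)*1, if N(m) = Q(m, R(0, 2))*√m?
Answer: -154*√6 ≈ -377.22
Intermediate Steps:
R(P, b) = 4 - P - b - 2*P*b (R(P, b) = 4 - ((P + b) + (P + 0)*(b + b)) = 4 - ((P + b) + P*(2*b)) = 4 - ((P + b) + 2*P*b) = 4 - (P + b + 2*P*b) = 4 + (-P - b - 2*P*b) = 4 - P - b - 2*P*b)
Q(q, p) = 8 + q (Q(q, p) = 8 - (-2*q + q) = 8 - (-1)*q = 8 + q)
N(m) = √m*(8 + m) (N(m) = (8 + m)*√m = √m*(8 + m))
-11*N(6)*1 = -11*√6*(8 + 6)*1 = -11*√6*14*1 = -154*√6*1 = -154*√6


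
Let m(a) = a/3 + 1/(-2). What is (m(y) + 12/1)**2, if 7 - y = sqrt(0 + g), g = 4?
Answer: 6241/36 ≈ 173.36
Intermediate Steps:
y = 5 (y = 7 - sqrt(0 + 4) = 7 - sqrt(4) = 7 - 1*2 = 7 - 2 = 5)
m(a) = -1/2 + a/3 (m(a) = a*(1/3) + 1*(-1/2) = a/3 - 1/2 = -1/2 + a/3)
(m(y) + 12/1)**2 = ((-1/2 + (1/3)*5) + 12/1)**2 = ((-1/2 + 5/3) + 12*1)**2 = (7/6 + 12)**2 = (79/6)**2 = 6241/36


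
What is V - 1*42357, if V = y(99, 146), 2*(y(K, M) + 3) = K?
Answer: -84621/2 ≈ -42311.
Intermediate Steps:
y(K, M) = -3 + K/2
V = 93/2 (V = -3 + (½)*99 = -3 + 99/2 = 93/2 ≈ 46.500)
V - 1*42357 = 93/2 - 1*42357 = 93/2 - 42357 = -84621/2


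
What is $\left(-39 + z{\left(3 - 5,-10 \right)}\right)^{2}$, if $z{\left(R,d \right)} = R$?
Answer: $1681$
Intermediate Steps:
$\left(-39 + z{\left(3 - 5,-10 \right)}\right)^{2} = \left(-39 + \left(3 - 5\right)\right)^{2} = \left(-39 - 2\right)^{2} = \left(-41\right)^{2} = 1681$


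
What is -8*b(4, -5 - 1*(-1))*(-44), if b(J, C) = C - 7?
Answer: -3872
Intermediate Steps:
b(J, C) = -7 + C
-8*b(4, -5 - 1*(-1))*(-44) = -8*(-7 + (-5 - 1*(-1)))*(-44) = -8*(-7 + (-5 + 1))*(-44) = -8*(-7 - 4)*(-44) = -8*(-11)*(-44) = 88*(-44) = -3872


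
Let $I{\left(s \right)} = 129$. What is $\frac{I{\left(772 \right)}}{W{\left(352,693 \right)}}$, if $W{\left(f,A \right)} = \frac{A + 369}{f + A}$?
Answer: $\frac{44935}{354} \approx 126.94$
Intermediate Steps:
$W{\left(f,A \right)} = \frac{369 + A}{A + f}$
$\frac{I{\left(772 \right)}}{W{\left(352,693 \right)}} = \frac{129}{\frac{1}{693 + 352} \left(369 + 693\right)} = \frac{129}{\frac{1}{1045} \cdot 1062} = \frac{129}{\frac{1062}{1045}} = 129 \cdot \frac{1045}{1062} = \frac{44935}{354}$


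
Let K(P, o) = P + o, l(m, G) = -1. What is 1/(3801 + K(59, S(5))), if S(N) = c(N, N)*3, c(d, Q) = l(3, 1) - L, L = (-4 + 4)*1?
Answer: 1/3857 ≈ 0.00025927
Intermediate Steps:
L = 0 (L = 0*1 = 0)
c(d, Q) = -1 (c(d, Q) = -1 - 1*0 = -1 + 0 = -1)
S(N) = -3 (S(N) = -1*3 = -3)
1/(3801 + K(59, S(5))) = 1/(3801 + (59 - 3)) = 1/(3801 + 56) = 1/3857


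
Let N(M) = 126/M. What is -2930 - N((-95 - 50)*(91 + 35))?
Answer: -424849/145 ≈ -2930.0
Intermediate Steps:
-2930 - N((-95 - 50)*(91 + 35)) = -2930 - 126/((-95 - 50)*(91 + 35)) = -2930 - 126/((-145*126)) = -2930 - 126/(-18270) = -2930 - 126*(-1)/18270 = -2930 - 1*(-1/145) = -2930 + 1/145 = -424849/145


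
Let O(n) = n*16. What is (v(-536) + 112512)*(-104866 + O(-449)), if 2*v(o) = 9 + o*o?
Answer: -28703232225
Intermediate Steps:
O(n) = 16*n
v(o) = 9/2 + o**2/2 (v(o) = (9 + o*o)/2 = (9 + o**2)/2 = 9/2 + o**2/2)
(v(-536) + 112512)*(-104866 + O(-449)) = ((9/2 + (1/2)*(-536)**2) + 112512)*(-104866 + 16*(-449)) = ((9/2 + (1/2)*287296) + 112512)*(-104866 - 7184) = ((9/2 + 143648) + 112512)*(-112050) = (287305/2 + 112512)*(-112050) = (512329/2)*(-112050) = -28703232225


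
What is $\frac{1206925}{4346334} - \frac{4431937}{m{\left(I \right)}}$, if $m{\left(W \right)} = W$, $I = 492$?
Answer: $- \frac{3210347443643}{356399388} \approx -9007.7$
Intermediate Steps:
$\frac{1206925}{4346334} - \frac{4431937}{m{\left(I \right)}} = \frac{1206925}{4346334} - \frac{4431937}{492} = - \frac{3210347443643}{356399388}$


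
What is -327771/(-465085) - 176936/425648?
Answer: 7153098881/24745312510 ≈ 0.28907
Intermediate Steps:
-327771/(-465085) - 176936/425648 = -327771*(-1/465085) - 176936*1/425648 = 327771/465085 - 22117/53206 = 7153098881/24745312510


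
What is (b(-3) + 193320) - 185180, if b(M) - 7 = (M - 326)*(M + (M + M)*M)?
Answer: 3212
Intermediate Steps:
b(M) = 7 + (-326 + M)*(M + 2*M²) (b(M) = 7 + (M - 326)*(M + (M + M)*M) = 7 + (-326 + M)*(M + (2*M)*M) = 7 + (-326 + M)*(M + 2*M²))
(b(-3) + 193320) - 185180 = ((7 - 651*(-3)² - 326*(-3) + 2*(-3)³) + 193320) - 185180 = ((7 - 651*9 + 978 + 2*(-27)) + 193320) - 185180 = ((7 - 5859 + 978 - 54) + 193320) - 185180 = (-4928 + 193320) - 185180 = 188392 - 185180 = 3212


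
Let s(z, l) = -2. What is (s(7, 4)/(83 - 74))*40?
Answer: -80/9 ≈ -8.8889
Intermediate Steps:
(s(7, 4)/(83 - 74))*40 = -2/(83 - 74)*40 = -2/9*40 = -80/9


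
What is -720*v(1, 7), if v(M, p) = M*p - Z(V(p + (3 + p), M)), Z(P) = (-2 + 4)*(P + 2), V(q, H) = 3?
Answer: 2160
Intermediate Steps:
Z(P) = 4 + 2*P (Z(P) = 2*(2 + P) = 4 + 2*P)
v(M, p) = -10 + M*p (v(M, p) = M*p - (4 + 2*3) = M*p - (4 + 6) = M*p - 1*10 = M*p - 10 = -10 + M*p)
-720*v(1, 7) = -720*(-10 + 1*7) = -720*(-10 + 7) = -720*(-3) = 2160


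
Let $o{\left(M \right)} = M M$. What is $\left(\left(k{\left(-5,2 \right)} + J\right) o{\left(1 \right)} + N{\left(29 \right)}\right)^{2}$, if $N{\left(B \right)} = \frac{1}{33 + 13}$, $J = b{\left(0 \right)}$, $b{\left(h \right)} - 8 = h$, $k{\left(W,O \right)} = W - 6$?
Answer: $\frac{18769}{2116} \approx 8.87$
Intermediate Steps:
$k{\left(W,O \right)} = -6 + W$ ($k{\left(W,O \right)} = W - 6 = -6 + W$)
$b{\left(h \right)} = 8 + h$
$J = 8$ ($J = 8 + 0 = 8$)
$o{\left(M \right)} = M^{2}$
$N{\left(B \right)} = \frac{1}{46}$
$\left(\left(k{\left(-5,2 \right)} + J\right) o{\left(1 \right)} + N{\left(29 \right)}\right)^{2} = \left(\left(\left(-6 - 5\right) + 8\right) 1^{2} + \frac{1}{46}\right)^{2} = \left(\left(-11 + 8\right) 1 + \frac{1}{46}\right)^{2} = \left(\left(-3\right) 1 + \frac{1}{46}\right)^{2} = \left(-3 + \frac{1}{46}\right)^{2} = \left(- \frac{137}{46}\right)^{2} = \frac{18769}{2116}$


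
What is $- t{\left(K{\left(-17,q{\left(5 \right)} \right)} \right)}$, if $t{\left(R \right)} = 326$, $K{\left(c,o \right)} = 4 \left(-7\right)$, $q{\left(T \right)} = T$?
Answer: $-326$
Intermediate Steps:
$K{\left(c,o \right)} = -28$
$- t{\left(K{\left(-17,q{\left(5 \right)} \right)} \right)} = \left(-1\right) 326 = -326$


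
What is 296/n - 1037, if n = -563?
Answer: -584127/563 ≈ -1037.5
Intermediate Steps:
296/n - 1037 = 296/(-563) - 1037 = -1/563*296 - 1037 = -296/563 - 1037 = -584127/563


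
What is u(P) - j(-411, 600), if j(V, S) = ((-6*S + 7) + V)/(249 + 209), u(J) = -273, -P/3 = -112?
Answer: -60515/229 ≈ -264.26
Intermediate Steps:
P = 336 (P = -3*(-112) = 336)
j(V, S) = 7/458 - 3*S/229 + V/458 (j(V, S) = ((7 - 6*S) + V)/458 = (7 + V - 6*S)*(1/458) = 7/458 - 3*S/229 + V/458)
u(P) - j(-411, 600) = -273 - (7/458 - 3/229*600 + (1/458)*(-411)) = -273 - (7/458 - 1800/229 - 411/458) = -273 - 1*(-2002/229) = -273 + 2002/229 = -60515/229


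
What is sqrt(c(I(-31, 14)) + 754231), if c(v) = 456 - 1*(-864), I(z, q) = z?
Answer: sqrt(755551) ≈ 869.22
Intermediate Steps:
c(v) = 1320 (c(v) = 456 + 864 = 1320)
sqrt(c(I(-31, 14)) + 754231) = sqrt(1320 + 754231) = sqrt(755551)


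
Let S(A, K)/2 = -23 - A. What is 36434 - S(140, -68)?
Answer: 36760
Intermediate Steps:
S(A, K) = -46 - 2*A (S(A, K) = 2*(-23 - A) = -46 - 2*A)
36434 - S(140, -68) = 36434 - (-46 - 2*140) = 36434 - (-46 - 280) = 36434 - 1*(-326) = 36434 + 326 = 36760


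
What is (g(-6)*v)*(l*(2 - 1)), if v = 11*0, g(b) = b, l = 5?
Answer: 0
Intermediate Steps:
v = 0
(g(-6)*v)*(l*(2 - 1)) = (-6*0)*(5*(2 - 1)) = 0*(5*1) = 0*5 = 0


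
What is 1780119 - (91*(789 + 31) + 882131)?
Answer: 823368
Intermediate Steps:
1780119 - (91*(789 + 31) + 882131) = 1780119 - (91*820 + 882131) = 1780119 - (74620 + 882131) = 1780119 - 1*956751 = 1780119 - 956751 = 823368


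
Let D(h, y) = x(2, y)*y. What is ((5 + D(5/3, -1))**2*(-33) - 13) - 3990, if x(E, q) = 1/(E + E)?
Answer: -75961/16 ≈ -4747.6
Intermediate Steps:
x(E, q) = 1/(2*E)
D(h, y) = y/4 (D(h, y) = ((1/2)/2)*y = ((1/2)*(1/2))*y = y/4)
((5 + D(5/3, -1))**2*(-33) - 13) - 3990 = ((5 + (1/4)*(-1))**2*(-33) - 13) - 3990 = ((5 - 1/4)**2*(-33) - 13) - 3990 = ((19/4)**2*(-33) - 13) - 3990 = ((361/16)*(-33) - 13) - 3990 = (-11913/16 - 13) - 3990 = -12121/16 - 3990 = -75961/16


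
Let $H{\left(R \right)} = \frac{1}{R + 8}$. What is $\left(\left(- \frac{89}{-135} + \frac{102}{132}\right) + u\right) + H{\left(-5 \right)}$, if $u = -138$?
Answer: $- \frac{404617}{2970} \approx -136.23$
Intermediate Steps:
$H{\left(R \right)} = \frac{1}{8 + R}$
$\left(\left(- \frac{89}{-135} + \frac{102}{132}\right) + u\right) + H{\left(-5 \right)} = \left(\left(- \frac{89}{-135} + \frac{102}{132}\right) - 138\right) + \frac{1}{8 - 5} = \left(\left(\left(-89\right) \left(- \frac{1}{135}\right) + 102 \cdot \frac{1}{132}\right) - 138\right) + \frac{1}{3} = \left(\left(\frac{89}{135} + \frac{17}{22}\right) - 138\right) + \frac{1}{3} = \left(\frac{4253}{2970} - 138\right) + \frac{1}{3} = - \frac{405607}{2970} + \frac{1}{3} = - \frac{404617}{2970}$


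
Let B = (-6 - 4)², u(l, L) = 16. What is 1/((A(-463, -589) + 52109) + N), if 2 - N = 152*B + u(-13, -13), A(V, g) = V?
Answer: 1/36432 ≈ 2.7448e-5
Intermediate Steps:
B = 100 (B = (-10)² = 100)
N = -15214 (N = 2 - (152*100 + 16) = 2 - (15200 + 16) = 2 - 1*15216 = 2 - 15216 = -15214)
1/((A(-463, -589) + 52109) + N) = 1/((-463 + 52109) - 15214) = 1/(51646 - 15214) = 1/36432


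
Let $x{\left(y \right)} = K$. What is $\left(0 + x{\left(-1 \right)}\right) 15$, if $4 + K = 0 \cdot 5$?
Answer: $-60$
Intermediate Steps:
$K = -4$ ($K = -4 + 0 \cdot 5 = -4 + 0 = -4$)
$x{\left(y \right)} = -4$
$\left(0 + x{\left(-1 \right)}\right) 15 = \left(0 - 4\right) 15 = \left(-4\right) 15 = -60$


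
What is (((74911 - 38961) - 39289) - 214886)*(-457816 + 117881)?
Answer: 74182315375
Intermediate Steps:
(((74911 - 38961) - 39289) - 214886)*(-457816 + 117881) = ((35950 - 39289) - 214886)*(-339935) = (-3339 - 214886)*(-339935) = -218225*(-339935) = 74182315375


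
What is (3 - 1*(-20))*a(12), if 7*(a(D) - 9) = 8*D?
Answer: 3657/7 ≈ 522.43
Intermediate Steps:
a(D) = 9 + 8*D/7 (a(D) = 9 + (8*D)/7 = 9 + 8*D/7)
(3 - 1*(-20))*a(12) = (3 - 1*(-20))*(9 + (8/7)*12) = (3 + 20)*(9 + 96/7) = 23*(159/7) = 3657/7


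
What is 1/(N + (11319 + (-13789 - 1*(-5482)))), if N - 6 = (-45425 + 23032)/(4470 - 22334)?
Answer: 2552/7705135 ≈ 0.00033121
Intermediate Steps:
N = 18511/2552 (N = 6 + (-45425 + 23032)/(4470 - 22334) = 6 - 22393/(-17864) = 6 - 22393*(-1/17864) = 6 + 3199/2552 = 18511/2552 ≈ 7.2535)
1/(N + (11319 + (-13789 - 1*(-5482)))) = 1/(18511/2552 + (11319 + (-13789 - 1*(-5482)))) = 1/(18511/2552 + (11319 + (-13789 + 5482))) = 1/(18511/2552 + (11319 - 8307)) = 1/(18511/2552 + 3012) = 1/(7705135/2552) = 2552/7705135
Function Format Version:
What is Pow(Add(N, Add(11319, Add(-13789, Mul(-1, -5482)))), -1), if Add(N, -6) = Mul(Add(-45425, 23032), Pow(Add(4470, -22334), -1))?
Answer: Rational(2552, 7705135) ≈ 0.00033121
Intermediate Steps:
N = Rational(18511, 2552) (N = Add(6, Mul(Add(-45425, 23032), Pow(Add(4470, -22334), -1))) = Add(6, Mul(-22393, Pow(-17864, -1))) = Add(6, Mul(-22393, Rational(-1, 17864))) = Add(6, Rational(3199, 2552)) = Rational(18511, 2552) ≈ 7.2535)
Pow(Add(N, Add(11319, Add(-13789, Mul(-1, -5482)))), -1) = Pow(Add(Rational(18511, 2552), Add(11319, Add(-13789, Mul(-1, -5482)))), -1) = Pow(Add(Rational(18511, 2552), Add(11319, Add(-13789, 5482))), -1) = Pow(Add(Rational(18511, 2552), Add(11319, -8307)), -1) = Pow(Add(Rational(18511, 2552), 3012), -1) = Pow(Rational(7705135, 2552), -1) = Rational(2552, 7705135)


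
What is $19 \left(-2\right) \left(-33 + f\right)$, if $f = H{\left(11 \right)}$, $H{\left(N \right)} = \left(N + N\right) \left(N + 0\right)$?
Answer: $-7942$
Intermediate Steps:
$H{\left(N \right)} = 2 N^{2}$ ($H{\left(N \right)} = 2 N N = 2 N^{2}$)
$f = 242$ ($f = 2 \cdot 11^{2} = 2 \cdot 121 = 242$)
$19 \left(-2\right) \left(-33 + f\right) = 19 \left(-2\right) \left(-33 + 242\right) = \left(-38\right) 209 = -7942$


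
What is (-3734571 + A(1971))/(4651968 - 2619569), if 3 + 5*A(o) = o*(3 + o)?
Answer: -14782104/10161995 ≈ -1.4546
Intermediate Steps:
A(o) = -3/5 + o*(3 + o)/5 (A(o) = -3/5 + (o*(3 + o))/5 = -3/5 + o*(3 + o)/5)
(-3734571 + A(1971))/(4651968 - 2619569) = (-3734571 + (-3/5 + (1/5)*1971**2 + (3/5)*1971))/(4651968 - 2619569) = (-3734571 + (-3/5 + (1/5)*3884841 + 5913/5))/2032399 = (-3734571 + (-3/5 + 3884841/5 + 5913/5))*(1/2032399) = (-3734571 + 3890751/5)*(1/2032399) = -14782104/5*1/2032399 = -14782104/10161995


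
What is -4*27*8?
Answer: -864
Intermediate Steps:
-4*27*8 = -108*8 = -864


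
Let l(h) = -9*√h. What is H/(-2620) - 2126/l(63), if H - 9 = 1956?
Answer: -¾ + 2126*√7/189 ≈ 29.011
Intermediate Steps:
H = 1965 (H = 9 + 1956 = 1965)
H/(-2620) - 2126/l(63) = 1965/(-2620) - 2126*(-√7/189) = 1965*(-1/2620) - 2126*(-√7/189) = -¾ - 2126*(-√7/189) = -¾ - (-2126)*√7/189 = -¾ + 2126*√7/189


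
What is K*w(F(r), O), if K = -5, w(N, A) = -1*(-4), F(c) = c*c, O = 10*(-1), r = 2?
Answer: -20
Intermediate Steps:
O = -10
F(c) = c²
w(N, A) = 4
K*w(F(r), O) = -5*4 = -20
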